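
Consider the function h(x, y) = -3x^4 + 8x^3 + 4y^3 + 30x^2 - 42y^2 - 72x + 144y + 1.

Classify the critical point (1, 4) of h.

The mixed partial ∂²h/∂x∂y is 0, so the Hessian at any point is diag(h_xx, h_yy) = diag(12(-3x^2 + 4x + 5), 12(2y - 7)).
At (1, 4): H = diag(72, 12).
Both eigenvalues are positive, so H is positive definite: a local minimum.

local minimum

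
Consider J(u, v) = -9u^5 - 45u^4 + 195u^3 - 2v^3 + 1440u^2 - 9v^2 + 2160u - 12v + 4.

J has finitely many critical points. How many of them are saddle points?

J separates as a function of u plus a function of v, so ∇J=0 decouples.
∂J/∂u = -45(u - 4)(u + 1)(u + 3)(u + 4) = 0 at u ∈ {-4, -3, -1, 4}; ∂J/∂v = -6(v + 1)(v + 2) = 0 at v ∈ {-2, -1}.
The Hessian is diagonal: diag(J_uu, J_vv). Second derivatives: J_uu(-4)=1080, J_uu(-3)=-630, J_uu(-1)=1350, J_uu(4)=-12600; J_vv(-2)=6, J_vv(-1)=-6.
Saddle points occur where the two diagonal entries have opposite signs: (-4, -1), (-3, -2), (-1, -1), (4, -2). Count: 4.

4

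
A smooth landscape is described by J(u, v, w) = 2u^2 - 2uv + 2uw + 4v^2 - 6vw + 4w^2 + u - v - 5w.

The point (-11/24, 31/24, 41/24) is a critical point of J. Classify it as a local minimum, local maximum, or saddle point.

local minimum

The Hessian is constant: H = [[4, -2, 2], [-2, 8, -6], [2, -6, 8]].
Leading principal minors: Δ₁ = 4, Δ₂ = 28, Δ₃ = 96.
All leading minors are positive, so H is positive definite: a local minimum.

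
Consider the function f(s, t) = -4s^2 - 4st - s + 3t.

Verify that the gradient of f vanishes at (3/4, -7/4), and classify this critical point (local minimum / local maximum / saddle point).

∇f = (-8s - 4t - 1, -4s + 3); substituting (3/4, -7/4) gives ∇f = (0, 0), so (3/4, -7/4) is indeed a critical point.
The Hessian of f is constant: H = [[-8, -4], [-4, 0]].
det(H) = (-8)·0 − (-4)² = -16.
Since det(H) < 0, H is indefinite and the critical point is a saddle point.

saddle point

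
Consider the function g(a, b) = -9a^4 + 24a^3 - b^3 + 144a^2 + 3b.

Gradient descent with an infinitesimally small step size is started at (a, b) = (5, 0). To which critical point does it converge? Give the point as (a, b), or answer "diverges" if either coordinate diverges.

g is separable, so gradient descent decouples: a follows -∂g/∂a, b follows -∂g/∂b.
∂g/∂a = -36a(a - 4)(a + 2); at a=5 this is -1260, so a increases.
∂g/∂b = -3(b - 1)(b + 1); at b=0 this is 3, so b decreases.
The a-coordinate has no critical point in that direction and runs off to infinity.

diverges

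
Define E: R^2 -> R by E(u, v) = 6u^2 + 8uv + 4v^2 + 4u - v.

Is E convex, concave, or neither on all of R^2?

convex

E is quadratic, so its Hessian is the constant matrix H = [[12, 8], [8, 8]].
det(H) = 32, tr(H) = 20.
det(H) > 0 and tr(H) > 0, so H is positive definite everywhere: convex.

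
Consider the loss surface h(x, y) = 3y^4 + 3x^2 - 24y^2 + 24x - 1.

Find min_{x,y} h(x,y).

h(x,y) separates as P(x) + Q(y) − 1, so its minimum is min P + min Q − 1.
P'(x) = 6x + 24 vanishes at x ∈ {-4}; Q'(y) = 12y(y - 2)(y + 2) vanishes at y ∈ {-2, 0, 2}.
Local minima of P (where P''>0): P(-4)=-48. Local minima of Q: Q(-2)=-48, Q(2)=-48.
So the global minimum of h is P(-4) + Q(-2) − 1 = -48 − 48 − 1 = -97, attained at (-4, -2).

-97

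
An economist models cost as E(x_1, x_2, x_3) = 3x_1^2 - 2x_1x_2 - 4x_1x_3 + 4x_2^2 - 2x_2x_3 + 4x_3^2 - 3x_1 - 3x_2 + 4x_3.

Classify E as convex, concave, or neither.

E is quadratic, so its Hessian is the constant matrix H = [[6, -2, -4], [-2, 8, -2], [-4, -2, 8]].
Leading principal minors: 6, 44, 168.
All positive ⇒ H ≻ 0 ⇒ convex.

convex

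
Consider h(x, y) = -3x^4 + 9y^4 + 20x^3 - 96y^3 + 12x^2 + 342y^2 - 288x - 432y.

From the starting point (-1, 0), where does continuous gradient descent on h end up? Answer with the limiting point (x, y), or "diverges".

h is separable, so gradient descent decouples: x follows -∂h/∂x, y follows -∂h/∂y.
∂h/∂x = -12(x - 4)(x - 3)(x + 2); at x=-1 this is -240, so x increases.
∂h/∂y = 36(y - 4)(y - 3)(y - 1); at y=0 this is -432, so y increases.
x converges to its nearest critical value 3 (a local min of the x-part); y converges to 1. The iterate converges to (3, 1).

(3, 1)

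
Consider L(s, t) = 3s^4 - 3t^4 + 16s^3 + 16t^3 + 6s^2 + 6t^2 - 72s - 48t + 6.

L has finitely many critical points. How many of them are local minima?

2

L separates as a function of s plus a function of t, so ∇L=0 decouples.
∂L/∂s = 12(s - 1)(s + 2)(s + 3) = 0 at s ∈ {-3, -2, 1}; ∂L/∂t = -12(t - 4)(t - 1)(t + 1) = 0 at t ∈ {-1, 1, 4}.
The Hessian is diagonal: diag(L_ss, L_tt). Second derivatives: L_ss(-3)=48, L_ss(-2)=-36, L_ss(1)=144; L_tt(-1)=-120, L_tt(1)=72, L_tt(4)=-180.
Local minima occur where both diagonal entries positive: (-3, 1), (1, 1). Count: 2.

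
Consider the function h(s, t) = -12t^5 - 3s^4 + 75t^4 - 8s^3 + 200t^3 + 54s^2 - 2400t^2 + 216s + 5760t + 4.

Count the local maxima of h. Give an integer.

4

h separates as a function of s plus a function of t, so ∇h=0 decouples.
∂h/∂s = -12(s - 3)(s + 2)(s + 3) = 0 at s ∈ {-3, -2, 3}; ∂h/∂t = -60(t - 4)(t - 3)(t - 2)(t + 4) = 0 at t ∈ {-4, 2, 3, 4}.
The Hessian is diagonal: diag(h_ss, h_tt). Second derivatives: h_ss(-3)=-72, h_ss(-2)=60, h_ss(3)=-360; h_tt(-4)=20160, h_tt(2)=-720, h_tt(3)=420, h_tt(4)=-960.
Local maxima occur where both diagonal entries negative: (-3, 2), (-3, 4), (3, 2), (3, 4). Count: 4.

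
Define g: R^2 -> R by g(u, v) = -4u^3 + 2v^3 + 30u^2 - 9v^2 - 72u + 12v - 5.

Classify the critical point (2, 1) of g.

The mixed partial ∂²g/∂u∂v is 0, so the Hessian at any point is diag(g_uu, g_vv) = diag(12(-2u + 5), 6(2v - 3)).
At (2, 1): H = diag(12, -6).
The eigenvalues have opposite signs, so H is indefinite: a saddle point.

saddle point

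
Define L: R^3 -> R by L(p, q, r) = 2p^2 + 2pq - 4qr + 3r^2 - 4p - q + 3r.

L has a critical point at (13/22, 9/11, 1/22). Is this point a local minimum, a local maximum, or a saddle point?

saddle point

The Hessian is constant: H = [[4, 2, 0], [2, 0, -4], [0, -4, 6]].
Leading principal minors: Δ₁ = 4, Δ₂ = -4, Δ₃ = -88.
The minors fit neither the all-positive nor the alternating-sign pattern, so H is indefinite: a saddle point.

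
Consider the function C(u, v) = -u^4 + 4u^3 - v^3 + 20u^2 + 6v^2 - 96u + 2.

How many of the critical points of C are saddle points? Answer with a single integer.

3

C separates as a function of u plus a function of v, so ∇C=0 decouples.
∂C/∂u = -4(u - 4)(u - 2)(u + 3) = 0 at u ∈ {-3, 2, 4}; ∂C/∂v = -3v(v - 4) = 0 at v ∈ {0, 4}.
The Hessian is diagonal: diag(C_uu, C_vv). Second derivatives: C_uu(-3)=-140, C_uu(2)=40, C_uu(4)=-56; C_vv(0)=12, C_vv(4)=-12.
Saddle points occur where the two diagonal entries have opposite signs: (-3, 0), (2, 4), (4, 0). Count: 3.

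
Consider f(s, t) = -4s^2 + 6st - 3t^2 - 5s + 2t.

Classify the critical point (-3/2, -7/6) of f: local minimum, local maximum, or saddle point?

The Hessian of f is constant: H = [[-8, 6], [6, -6]].
det(H) = (-8)·(-6) − 6² = 12.
det(H) > 0 and tr(H) = -14 < 0, so H is negative definite and the point is a local maximum.

local maximum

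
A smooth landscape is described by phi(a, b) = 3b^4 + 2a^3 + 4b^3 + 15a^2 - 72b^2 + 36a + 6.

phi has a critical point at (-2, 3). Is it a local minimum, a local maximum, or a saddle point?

The mixed partial ∂²phi/∂a∂b is 0, so the Hessian at any point is diag(phi_aa, phi_bb) = diag(6(2a + 5), 12(3b^2 + 2b - 12)).
At (-2, 3): H = diag(6, 252).
Both eigenvalues are positive, so H is positive definite: a local minimum.

local minimum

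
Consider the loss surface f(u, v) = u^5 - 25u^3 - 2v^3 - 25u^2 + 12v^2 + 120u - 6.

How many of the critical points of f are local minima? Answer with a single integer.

2

f separates as a function of u plus a function of v, so ∇f=0 decouples.
∂f/∂u = 5(u - 4)(u - 1)(u + 2)(u + 3) = 0 at u ∈ {-3, -2, 1, 4}; ∂f/∂v = -6v(v - 4) = 0 at v ∈ {0, 4}.
The Hessian is diagonal: diag(f_uu, f_vv). Second derivatives: f_uu(-3)=-140, f_uu(-2)=90, f_uu(1)=-180, f_uu(4)=630; f_vv(0)=24, f_vv(4)=-24.
Local minima occur where both diagonal entries positive: (-2, 0), (4, 0). Count: 2.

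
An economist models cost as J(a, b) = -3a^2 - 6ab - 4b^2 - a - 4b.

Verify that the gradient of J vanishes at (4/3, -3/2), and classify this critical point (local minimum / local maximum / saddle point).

local maximum

∇J = (-6a - 6b - 1, -6a - 8b - 4); substituting (4/3, -3/2) gives ∇J = (0, 0), so (4/3, -3/2) is indeed a critical point.
The Hessian of J is constant: H = [[-6, -6], [-6, -8]].
det(H) = (-6)·(-8) − (-6)² = 12.
det(H) > 0 and tr(H) = -14 < 0, so H is negative definite and the point is a local maximum.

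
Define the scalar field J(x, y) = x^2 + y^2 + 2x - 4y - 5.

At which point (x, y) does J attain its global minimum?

(-1, 2)

J(x,y) separates as P(x) + Q(y) − 5, so its minimum is min P + min Q − 5.
P'(x) = 2x + 2 vanishes at x ∈ {-1}; Q'(y) = 2y - 4 vanishes at y ∈ {2}.
Local minima of P (where P''>0): P(-1)=-1. Local minima of Q: Q(2)=-4.
So the global minimum of J is P(-1) + Q(2) − 5 = -1 − 4 − 5 = -10, attained at (-1, 2).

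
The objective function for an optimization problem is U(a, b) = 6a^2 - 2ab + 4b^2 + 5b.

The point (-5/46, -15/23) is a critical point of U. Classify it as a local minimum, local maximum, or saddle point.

local minimum

The Hessian of U is constant: H = [[12, -2], [-2, 8]].
det(H) = 12·8 − (-2)² = 92.
det(H) > 0 and tr(H) = 20 > 0, so H is positive definite and the point is a local minimum.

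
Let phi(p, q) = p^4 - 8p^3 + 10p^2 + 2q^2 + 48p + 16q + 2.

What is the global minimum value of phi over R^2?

-59

phi(p,q) separates as A(p) + B(q) + 2, so its minimum is min A + min B + 2.
A'(p) = 4(p - 4)(p - 3)(p + 1) vanishes at p ∈ {-1, 3, 4}; B'(q) = 4q + 16 vanishes at q ∈ {-4}.
Local minima of A (where A''>0): A(-1)=-29, A(4)=96. Local minima of B: B(-4)=-32.
So the global minimum of phi is A(-1) + B(-4) + 2 = -29 − 32 + 2 = -59, attained at (-1, -4).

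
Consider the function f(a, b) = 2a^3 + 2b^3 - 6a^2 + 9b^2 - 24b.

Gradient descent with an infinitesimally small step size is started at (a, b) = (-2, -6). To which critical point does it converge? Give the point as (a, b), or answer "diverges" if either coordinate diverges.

diverges

f is separable, so gradient descent decouples: a follows -∂f/∂a, b follows -∂f/∂b.
∂f/∂a = 6a(a - 2); at a=-2 this is 48, so a decreases.
∂f/∂b = 6(b - 1)(b + 4); at b=-6 this is 84, so b decreases.
The a-coordinate has no critical point in that direction and runs off to infinity.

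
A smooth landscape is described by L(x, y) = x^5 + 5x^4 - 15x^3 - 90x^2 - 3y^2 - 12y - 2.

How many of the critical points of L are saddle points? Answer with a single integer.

2

L separates as a function of x plus a function of y, so ∇L=0 decouples.
∂L/∂x = 5x(x - 3)(x + 3)(x + 4) = 0 at x ∈ {-4, -3, 0, 3}; ∂L/∂y = -6(y + 2) = 0 at y ∈ {-2}.
The Hessian is diagonal: diag(L_xx, L_yy). Second derivatives: L_xx(-4)=-140, L_xx(-3)=90, L_xx(0)=-180, L_xx(3)=630; L_yy(-2)=-6.
Saddle points occur where the two diagonal entries have opposite signs: (-3, -2), (3, -2). Count: 2.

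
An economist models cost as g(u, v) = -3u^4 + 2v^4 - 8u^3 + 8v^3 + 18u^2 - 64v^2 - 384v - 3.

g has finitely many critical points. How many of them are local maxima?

2

g separates as a function of u plus a function of v, so ∇g=0 decouples.
∂g/∂u = -12u(u - 1)(u + 3) = 0 at u ∈ {-3, 0, 1}; ∂g/∂v = 8(v - 4)(v + 3)(v + 4) = 0 at v ∈ {-4, -3, 4}.
The Hessian is diagonal: diag(g_uu, g_vv). Second derivatives: g_uu(-3)=-144, g_uu(0)=36, g_uu(1)=-48; g_vv(-4)=64, g_vv(-3)=-56, g_vv(4)=448.
Local maxima occur where both diagonal entries negative: (-3, -3), (1, -3). Count: 2.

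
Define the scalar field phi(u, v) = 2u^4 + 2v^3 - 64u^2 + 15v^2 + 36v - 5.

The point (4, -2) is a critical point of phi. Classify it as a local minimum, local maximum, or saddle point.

The mixed partial ∂²phi/∂u∂v is 0, so the Hessian at any point is diag(phi_uu, phi_vv) = diag(8(3u^2 - 16), 6(2v + 5)).
At (4, -2): H = diag(256, 6).
Both eigenvalues are positive, so H is positive definite: a local minimum.

local minimum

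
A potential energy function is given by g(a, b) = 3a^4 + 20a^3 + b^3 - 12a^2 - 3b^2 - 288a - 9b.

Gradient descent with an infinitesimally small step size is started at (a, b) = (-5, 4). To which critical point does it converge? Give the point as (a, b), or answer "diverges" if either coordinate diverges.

g is separable, so gradient descent decouples: a follows -∂g/∂a, b follows -∂g/∂b.
∂g/∂a = 12(a - 2)(a + 3)(a + 4); at a=-5 this is -168, so a increases.
∂g/∂b = 3(b - 3)(b + 1); at b=4 this is 15, so b decreases.
a converges to its nearest critical value -4 (a local min of the a-part); b converges to 3. The iterate converges to (-4, 3).

(-4, 3)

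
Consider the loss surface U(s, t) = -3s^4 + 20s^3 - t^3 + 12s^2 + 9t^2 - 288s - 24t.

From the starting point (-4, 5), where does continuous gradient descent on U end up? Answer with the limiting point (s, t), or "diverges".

U is separable, so gradient descent decouples: s follows -∂U/∂s, t follows -∂U/∂t.
∂U/∂s = -12(s - 4)(s - 3)(s + 2); at s=-4 this is 1344, so s decreases.
∂U/∂t = -3(t - 4)(t - 2); at t=5 this is -9, so t increases.
The s-coordinate has no critical point in that direction and runs off to infinity.

diverges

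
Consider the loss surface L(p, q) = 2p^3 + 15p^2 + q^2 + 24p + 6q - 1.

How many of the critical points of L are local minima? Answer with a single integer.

1

L separates as a function of p plus a function of q, so ∇L=0 decouples.
∂L/∂p = 6(p + 1)(p + 4) = 0 at p ∈ {-4, -1}; ∂L/∂q = 2(q + 3) = 0 at q ∈ {-3}.
The Hessian is diagonal: diag(L_pp, L_qq). Second derivatives: L_pp(-4)=-18, L_pp(-1)=18; L_qq(-3)=2.
Local minima occur where both diagonal entries positive: (-1, -3). Count: 1.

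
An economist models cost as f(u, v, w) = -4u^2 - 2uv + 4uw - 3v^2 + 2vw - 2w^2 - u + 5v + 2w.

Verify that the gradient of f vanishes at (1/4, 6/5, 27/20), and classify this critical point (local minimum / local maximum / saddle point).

∇f = (-8u - 2v + 4w - 1, -2u - 6v + 2w + 5, 4u + 2v - 4w + 2); substituting (1/4, 6/5, 27/20) gives ∇f = (0, 0, 0), so (1/4, 6/5, 27/20) is indeed a critical point.
The Hessian is constant: H = [[-8, -2, 4], [-2, -6, 2], [4, 2, -4]].
Leading principal minors: Δ₁ = -8, Δ₂ = 44, Δ₃ = -80.
The minors alternate sign starting negative (−, +, −), so H is negative definite: a local maximum.

local maximum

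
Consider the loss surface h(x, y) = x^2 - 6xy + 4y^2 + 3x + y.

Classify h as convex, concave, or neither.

h is quadratic, so its Hessian is the constant matrix H = [[2, -6], [-6, 8]].
det(H) = -20, tr(H) = 10.
det(H) < 0, so H is indefinite: neither convex nor concave.

neither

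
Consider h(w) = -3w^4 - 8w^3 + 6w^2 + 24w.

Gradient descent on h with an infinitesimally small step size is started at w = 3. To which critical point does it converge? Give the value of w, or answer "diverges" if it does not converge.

diverges

h'(w) = -12(w - 1)(w + 1)(w + 2), so h'(3) = -480.
Gradient descent moves in the -h' direction, i.e. w is increasing.
There is no critical point above w=3, and h' keeps the same sign, so the iterate runs off to +∞.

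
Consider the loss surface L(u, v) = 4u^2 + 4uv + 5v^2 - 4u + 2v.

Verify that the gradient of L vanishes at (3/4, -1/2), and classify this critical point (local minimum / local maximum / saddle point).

local minimum

∇L = (8u + 4v - 4, 4u + 10v + 2); substituting (3/4, -1/2) gives ∇L = (0, 0), so (3/4, -1/2) is indeed a critical point.
The Hessian of L is constant: H = [[8, 4], [4, 10]].
det(H) = 8·10 − 4² = 64.
det(H) > 0 and tr(H) = 18 > 0, so H is positive definite and the point is a local minimum.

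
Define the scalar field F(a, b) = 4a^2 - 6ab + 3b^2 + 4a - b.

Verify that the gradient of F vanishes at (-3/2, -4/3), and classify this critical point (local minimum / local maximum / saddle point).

∇F = (8a - 6b + 4, -6a + 6b - 1); substituting (-3/2, -4/3) gives ∇F = (0, 0), so (-3/2, -4/3) is indeed a critical point.
The Hessian of F is constant: H = [[8, -6], [-6, 6]].
det(H) = 8·6 − (-6)² = 12.
det(H) > 0 and tr(H) = 14 > 0, so H is positive definite and the point is a local minimum.

local minimum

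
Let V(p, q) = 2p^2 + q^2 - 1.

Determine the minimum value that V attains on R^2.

-1

V(p,q) separates as A(p) + B(q) − 1, so its minimum is min A + min B − 1.
A'(p) = 4p vanishes at p ∈ {0}; B'(q) = 2q vanishes at q ∈ {0}.
Local minima of A (where A''>0): A(0)=0. Local minima of B: B(0)=0.
So the global minimum of V is A(0) + B(0) − 1 = 0 + 0 − 1 = -1, attained at (0, 0).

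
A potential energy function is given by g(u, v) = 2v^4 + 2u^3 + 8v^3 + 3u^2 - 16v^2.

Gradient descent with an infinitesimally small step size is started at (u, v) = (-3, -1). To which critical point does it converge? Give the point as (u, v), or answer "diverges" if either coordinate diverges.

diverges

g is separable, so gradient descent decouples: u follows -∂g/∂u, v follows -∂g/∂v.
∂g/∂u = 6u(u + 1); at u=-3 this is 36, so u decreases.
∂g/∂v = 8v(v - 1)(v + 4); at v=-1 this is 48, so v decreases.
The u-coordinate has no critical point in that direction and runs off to infinity.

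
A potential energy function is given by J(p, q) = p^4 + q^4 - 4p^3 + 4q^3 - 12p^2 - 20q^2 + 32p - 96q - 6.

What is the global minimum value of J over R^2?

J(p,q) separates as A(p) + B(q) − 6, so its minimum is min A + min B − 6.
A'(p) = 4(p - 4)(p - 1)(p + 2) vanishes at p ∈ {-2, 1, 4}; B'(q) = 4(q - 3)(q + 2)(q + 4) vanishes at q ∈ {-4, -2, 3}.
Local minima of A (where A''>0): A(-2)=-64, A(4)=-64. Local minima of B: B(-4)=64, B(3)=-279.
So the global minimum of J is A(-2) + B(3) − 6 = -64 − 279 − 6 = -349, attained at (-2, 3).

-349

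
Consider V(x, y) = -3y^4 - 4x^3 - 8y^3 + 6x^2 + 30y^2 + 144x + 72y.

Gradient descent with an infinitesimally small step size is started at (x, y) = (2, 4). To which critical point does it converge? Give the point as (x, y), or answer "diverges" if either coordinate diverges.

diverges

V is separable, so gradient descent decouples: x follows -∂V/∂x, y follows -∂V/∂y.
∂V/∂x = -12(x - 4)(x + 3); at x=2 this is 120, so x decreases.
∂V/∂y = -12(y - 2)(y + 1)(y + 3); at y=4 this is -840, so y increases.
The y-coordinate has no critical point in that direction and runs off to infinity.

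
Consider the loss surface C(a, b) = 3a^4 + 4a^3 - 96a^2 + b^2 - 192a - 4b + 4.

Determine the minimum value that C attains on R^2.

C(a,b) separates as P(a) + Q(b) + 4, so its minimum is min P + min Q + 4.
P'(a) = 12(a - 4)(a + 1)(a + 4) vanishes at a ∈ {-4, -1, 4}; Q'(b) = 2b - 4 vanishes at b ∈ {2}.
Local minima of P (where P''>0): P(-4)=-256, P(4)=-1280. Local minima of Q: Q(2)=-4.
So the global minimum of C is P(4) + Q(2) + 4 = -1280 − 4 + 4 = -1280, attained at (4, 2).

-1280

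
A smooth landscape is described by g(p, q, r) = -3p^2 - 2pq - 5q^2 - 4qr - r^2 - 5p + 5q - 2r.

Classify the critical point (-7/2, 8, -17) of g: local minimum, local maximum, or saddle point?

The Hessian is constant: H = [[-6, -2, 0], [-2, -10, -4], [0, -4, -2]].
Leading principal minors: Δ₁ = -6, Δ₂ = 56, Δ₃ = -16.
The minors alternate sign starting negative (−, +, −), so H is negative definite: a local maximum.

local maximum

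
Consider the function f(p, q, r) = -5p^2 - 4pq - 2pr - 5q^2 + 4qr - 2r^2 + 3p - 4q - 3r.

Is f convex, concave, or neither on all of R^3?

concave

f is quadratic, so its Hessian is the constant matrix H = [[-10, -4, -2], [-4, -10, 4], [-2, 4, -4]].
Leading principal minors: -10, 84, -72.
Signs alternate −, +, − ⇒ H ≺ 0 ⇒ concave.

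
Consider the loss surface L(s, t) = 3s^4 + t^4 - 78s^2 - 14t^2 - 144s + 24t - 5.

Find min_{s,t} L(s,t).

-1178

L(s,t) separates as P(s) + Q(t) − 5, so its minimum is min P + min Q − 5.
P'(s) = 12(s - 4)(s + 1)(s + 3) vanishes at s ∈ {-3, -1, 4}; Q'(t) = 4(t - 2)(t - 1)(t + 3) vanishes at t ∈ {-3, 1, 2}.
Local minima of P (where P''>0): P(-3)=-27, P(4)=-1056. Local minima of Q: Q(-3)=-117, Q(2)=8.
So the global minimum of L is P(4) + Q(-3) − 5 = -1056 − 117 − 5 = -1178, attained at (4, -3).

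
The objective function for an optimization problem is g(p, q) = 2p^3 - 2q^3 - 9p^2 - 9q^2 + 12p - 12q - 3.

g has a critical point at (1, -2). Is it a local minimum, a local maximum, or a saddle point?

The mixed partial ∂²g/∂p∂q is 0, so the Hessian at any point is diag(g_pp, g_qq) = diag(6(2p - 3), -6(2q + 3)).
At (1, -2): H = diag(-6, 6).
The eigenvalues have opposite signs, so H is indefinite: a saddle point.

saddle point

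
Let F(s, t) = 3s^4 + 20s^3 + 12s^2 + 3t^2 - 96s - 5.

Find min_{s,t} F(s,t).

-66

F(s,t) separates as P(s) + Q(t) − 5, so its minimum is min P + min Q − 5.
P'(s) = 12(s - 1)(s + 2)(s + 4) vanishes at s ∈ {-4, -2, 1}; Q'(t) = 6t vanishes at t ∈ {0}.
Local minima of P (where P''>0): P(-4)=64, P(1)=-61. Local minima of Q: Q(0)=0.
So the global minimum of F is P(1) + Q(0) − 5 = -61 + 0 − 5 = -66, attained at (1, 0).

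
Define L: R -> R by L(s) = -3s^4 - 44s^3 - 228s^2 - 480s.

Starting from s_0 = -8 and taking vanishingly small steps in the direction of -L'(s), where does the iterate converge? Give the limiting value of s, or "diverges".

L'(s) = -12(s + 2)(s + 4)(s + 5), so L'(-8) = 864.
Gradient descent moves in the -L' direction, i.e. s is decreasing.
There is no critical point below s=-8, and L' keeps the same sign, so the iterate runs off to −∞.

diverges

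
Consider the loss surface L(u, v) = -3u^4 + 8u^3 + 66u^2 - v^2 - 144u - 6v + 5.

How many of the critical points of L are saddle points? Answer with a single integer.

L separates as a function of u plus a function of v, so ∇L=0 decouples.
∂L/∂u = -12(u - 4)(u - 1)(u + 3) = 0 at u ∈ {-3, 1, 4}; ∂L/∂v = -2(v + 3) = 0 at v ∈ {-3}.
The Hessian is diagonal: diag(L_uu, L_vv). Second derivatives: L_uu(-3)=-336, L_uu(1)=144, L_uu(4)=-252; L_vv(-3)=-2.
Saddle points occur where the two diagonal entries have opposite signs: (1, -3). Count: 1.

1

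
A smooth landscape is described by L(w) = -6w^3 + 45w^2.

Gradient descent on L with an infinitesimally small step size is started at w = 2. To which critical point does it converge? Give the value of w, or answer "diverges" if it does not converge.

0

L'(w) = -18w(w - 5), so L'(2) = 108.
Gradient descent moves in the -L' direction, i.e. w is decreasing.
The nearest critical point in that direction is w = 0, where L'' = 90 > 0 (a local minimum). The iterate converges there.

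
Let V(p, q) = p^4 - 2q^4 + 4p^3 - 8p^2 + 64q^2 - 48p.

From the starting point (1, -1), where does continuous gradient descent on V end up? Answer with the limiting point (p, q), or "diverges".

(2, 0)

V is separable, so gradient descent decouples: p follows -∂V/∂p, q follows -∂V/∂q.
∂V/∂p = 4(p - 2)(p + 2)(p + 3); at p=1 this is -48, so p increases.
∂V/∂q = -8q(q - 4)(q + 4); at q=-1 this is -120, so q increases.
p converges to its nearest critical value 2 (a local min of the p-part); q converges to 0. The iterate converges to (2, 0).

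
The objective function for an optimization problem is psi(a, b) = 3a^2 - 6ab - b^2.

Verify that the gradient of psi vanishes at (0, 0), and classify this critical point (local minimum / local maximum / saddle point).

∇psi = (6a - 6b, -6a - 2b); substituting (0, 0) gives ∇psi = (0, 0), so (0, 0) is indeed a critical point.
The Hessian of psi is constant: H = [[6, -6], [-6, -2]].
det(H) = 6·(-2) − (-6)² = -48.
Since det(H) < 0, H is indefinite and the critical point is a saddle point.

saddle point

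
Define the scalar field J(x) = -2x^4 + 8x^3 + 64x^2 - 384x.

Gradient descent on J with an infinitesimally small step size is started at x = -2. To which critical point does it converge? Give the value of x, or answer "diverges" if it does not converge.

3

J'(x) = -8(x - 4)(x - 3)(x + 4), so J'(-2) = -480.
Gradient descent moves in the -J' direction, i.e. x is increasing.
The nearest critical point in that direction is x = 3, where J'' = 56 > 0 (a local minimum). The iterate converges there.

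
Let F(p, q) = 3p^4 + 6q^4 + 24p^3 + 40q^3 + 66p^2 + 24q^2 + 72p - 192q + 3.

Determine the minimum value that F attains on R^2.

F(p,q) separates as A(p) + B(q) + 3, so its minimum is min A + min B + 3.
A'(p) = 12(p + 1)(p + 2)(p + 3) vanishes at p ∈ {-3, -2, -1}; B'(q) = 24(q - 1)(q + 2)(q + 4) vanishes at q ∈ {-4, -2, 1}.
Local minima of A (where A''>0): A(-3)=-27, A(-1)=-27. Local minima of B: B(-4)=128, B(1)=-122.
So the global minimum of F is A(-3) + B(1) + 3 = -27 − 122 + 3 = -146, attained at (-3, 1).

-146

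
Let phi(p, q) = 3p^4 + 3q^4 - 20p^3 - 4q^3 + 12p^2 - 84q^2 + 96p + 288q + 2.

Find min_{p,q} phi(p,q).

phi(p,q) separates as A(p) + B(q) + 2, so its minimum is min A + min B + 2.
A'(p) = 12(p - 4)(p - 2)(p + 1) vanishes at p ∈ {-1, 2, 4}; B'(q) = 12(q - 3)(q - 2)(q + 4) vanishes at q ∈ {-4, 2, 3}.
Local minima of A (where A''>0): A(-1)=-61, A(4)=64. Local minima of B: B(-4)=-1472, B(3)=243.
So the global minimum of phi is A(-1) + B(-4) + 2 = -61 − 1472 + 2 = -1531, attained at (-1, -4).

-1531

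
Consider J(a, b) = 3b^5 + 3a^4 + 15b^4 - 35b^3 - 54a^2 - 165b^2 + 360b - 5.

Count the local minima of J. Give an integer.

J separates as a function of a plus a function of b, so ∇J=0 decouples.
∂J/∂a = 12a(a - 3)(a + 3) = 0 at a ∈ {-3, 0, 3}; ∂J/∂b = 15(b - 2)(b - 1)(b + 3)(b + 4) = 0 at b ∈ {-4, -3, 1, 2}.
The Hessian is diagonal: diag(J_aa, J_bb). Second derivatives: J_aa(-3)=216, J_aa(0)=-108, J_aa(3)=216; J_bb(-4)=-450, J_bb(-3)=300, J_bb(1)=-300, J_bb(2)=450.
Local minima occur where both diagonal entries positive: (-3, -3), (-3, 2), (3, -3), (3, 2). Count: 4.

4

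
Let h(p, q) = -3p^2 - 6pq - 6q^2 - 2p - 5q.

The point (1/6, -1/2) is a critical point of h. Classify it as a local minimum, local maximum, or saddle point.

local maximum

The Hessian of h is constant: H = [[-6, -6], [-6, -12]].
det(H) = (-6)·(-12) − (-6)² = 36.
det(H) > 0 and tr(H) = -18 < 0, so H is negative definite and the point is a local maximum.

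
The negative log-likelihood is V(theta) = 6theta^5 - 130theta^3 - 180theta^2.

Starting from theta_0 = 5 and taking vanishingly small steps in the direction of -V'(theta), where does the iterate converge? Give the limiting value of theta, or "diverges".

V'(theta) = 30theta(theta - 4)(theta + 1)(theta + 3), so V'(5) = 7200.
Gradient descent moves in the -V' direction, i.e. theta is decreasing.
The nearest critical point in that direction is theta = 4, where V'' = 4200 > 0 (a local minimum). The iterate converges there.

4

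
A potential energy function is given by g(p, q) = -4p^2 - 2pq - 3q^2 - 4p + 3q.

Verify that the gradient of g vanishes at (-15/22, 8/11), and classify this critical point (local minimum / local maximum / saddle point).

local maximum

∇g = (-8p - 2q - 4, -2p - 6q + 3); substituting (-15/22, 8/11) gives ∇g = (0, 0), so (-15/22, 8/11) is indeed a critical point.
The Hessian of g is constant: H = [[-8, -2], [-2, -6]].
det(H) = (-8)·(-6) − (-2)² = 44.
det(H) > 0 and tr(H) = -14 < 0, so H is negative definite and the point is a local maximum.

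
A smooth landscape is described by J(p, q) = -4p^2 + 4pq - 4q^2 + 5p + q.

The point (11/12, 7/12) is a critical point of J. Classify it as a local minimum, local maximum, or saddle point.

The Hessian of J is constant: H = [[-8, 4], [4, -8]].
det(H) = (-8)·(-8) − 4² = 48.
det(H) > 0 and tr(H) = -16 < 0, so H is negative definite and the point is a local maximum.

local maximum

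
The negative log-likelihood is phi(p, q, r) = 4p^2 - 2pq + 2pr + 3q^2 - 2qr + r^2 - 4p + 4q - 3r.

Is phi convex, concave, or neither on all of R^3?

phi is quadratic, so its Hessian is the constant matrix H = [[8, -2, 2], [-2, 6, -2], [2, -2, 2]].
Leading principal minors: 8, 44, 48.
All positive ⇒ H ≻ 0 ⇒ convex.

convex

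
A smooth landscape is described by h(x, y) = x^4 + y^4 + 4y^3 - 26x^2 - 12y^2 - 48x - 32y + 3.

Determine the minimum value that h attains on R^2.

h(x,y) separates as P(x) + Q(y) + 3, so its minimum is min P + min Q + 3.
P'(x) = 4(x - 4)(x + 1)(x + 3) vanishes at x ∈ {-3, -1, 4}; Q'(y) = 4(y - 2)(y + 1)(y + 4) vanishes at y ∈ {-4, -1, 2}.
Local minima of P (where P''>0): P(-3)=-9, P(4)=-352. Local minima of Q: Q(-4)=-64, Q(2)=-64.
So the global minimum of h is P(4) + Q(-4) + 3 = -352 − 64 + 3 = -413, attained at (4, -4).

-413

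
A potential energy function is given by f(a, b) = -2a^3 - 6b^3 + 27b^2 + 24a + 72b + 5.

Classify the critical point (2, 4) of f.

local maximum

The mixed partial ∂²f/∂a∂b is 0, so the Hessian at any point is diag(f_aa, f_bb) = diag(-12a, 18(-2b + 3)).
At (2, 4): H = diag(-24, -90).
Both eigenvalues are negative, so H is negative definite: a local maximum.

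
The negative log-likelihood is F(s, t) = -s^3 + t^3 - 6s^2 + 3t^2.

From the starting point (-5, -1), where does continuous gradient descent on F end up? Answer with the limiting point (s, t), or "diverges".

(-4, 0)

F is separable, so gradient descent decouples: s follows -∂F/∂s, t follows -∂F/∂t.
∂F/∂s = -3s(s + 4); at s=-5 this is -15, so s increases.
∂F/∂t = 3t(t + 2); at t=-1 this is -3, so t increases.
s converges to its nearest critical value -4 (a local min of the s-part); t converges to 0. The iterate converges to (-4, 0).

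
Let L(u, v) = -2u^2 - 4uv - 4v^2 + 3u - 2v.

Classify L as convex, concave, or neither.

concave

L is quadratic, so its Hessian is the constant matrix H = [[-4, -4], [-4, -8]].
det(H) = 16, tr(H) = -12.
det(H) > 0 and tr(H) < 0, so H is negative definite everywhere: concave.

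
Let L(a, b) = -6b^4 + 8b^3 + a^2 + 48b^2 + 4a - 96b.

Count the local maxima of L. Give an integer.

0

L separates as a function of a plus a function of b, so ∇L=0 decouples.
∂L/∂a = 2(a + 2) = 0 at a ∈ {-2}; ∂L/∂b = -24(b - 2)(b - 1)(b + 2) = 0 at b ∈ {-2, 1, 2}.
The Hessian is diagonal: diag(L_aa, L_bb). Second derivatives: L_aa(-2)=2; L_bb(-2)=-288, L_bb(1)=72, L_bb(2)=-96.
Local maxima occur where both diagonal entries negative: none. Count: 0.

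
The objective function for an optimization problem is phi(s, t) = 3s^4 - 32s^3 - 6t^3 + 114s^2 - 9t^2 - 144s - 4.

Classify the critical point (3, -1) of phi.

The mixed partial ∂²phi/∂s∂t is 0, so the Hessian at any point is diag(phi_ss, phi_tt) = diag(12(3s^2 - 16s + 19), -18(2t + 1)).
At (3, -1): H = diag(-24, 18).
The eigenvalues have opposite signs, so H is indefinite: a saddle point.

saddle point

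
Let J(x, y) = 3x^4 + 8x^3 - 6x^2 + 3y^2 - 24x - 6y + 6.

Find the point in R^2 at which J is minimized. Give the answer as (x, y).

(1, 1)

J(x,y) separates as P(x) + Q(y) + 6, so its minimum is min P + min Q + 6.
P'(x) = 12(x - 1)(x + 1)(x + 2) vanishes at x ∈ {-2, -1, 1}; Q'(y) = 6y - 6 vanishes at y ∈ {1}.
Local minima of P (where P''>0): P(-2)=8, P(1)=-19. Local minima of Q: Q(1)=-3.
So the global minimum of J is P(1) + Q(1) + 6 = -19 − 3 + 6 = -16, attained at (1, 1).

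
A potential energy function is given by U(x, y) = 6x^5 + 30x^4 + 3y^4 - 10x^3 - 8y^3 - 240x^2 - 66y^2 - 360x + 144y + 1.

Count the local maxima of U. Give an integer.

2

U separates as a function of x plus a function of y, so ∇U=0 decouples.
∂U/∂x = 30(x - 2)(x + 1)(x + 2)(x + 3) = 0 at x ∈ {-3, -2, -1, 2}; ∂U/∂y = 12(y - 4)(y - 1)(y + 3) = 0 at y ∈ {-3, 1, 4}.
The Hessian is diagonal: diag(U_xx, U_yy). Second derivatives: U_xx(-3)=-300, U_xx(-2)=120, U_xx(-1)=-180, U_xx(2)=1800; U_yy(-3)=336, U_yy(1)=-144, U_yy(4)=252.
Local maxima occur where both diagonal entries negative: (-3, 1), (-1, 1). Count: 2.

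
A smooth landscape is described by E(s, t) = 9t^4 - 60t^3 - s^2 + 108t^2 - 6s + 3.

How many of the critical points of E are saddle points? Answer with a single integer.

2

E separates as a function of s plus a function of t, so ∇E=0 decouples.
∂E/∂s = -2(s + 3) = 0 at s ∈ {-3}; ∂E/∂t = 36t(t - 3)(t - 2) = 0 at t ∈ {0, 2, 3}.
The Hessian is diagonal: diag(E_ss, E_tt). Second derivatives: E_ss(-3)=-2; E_tt(0)=216, E_tt(2)=-72, E_tt(3)=108.
Saddle points occur where the two diagonal entries have opposite signs: (-3, 0), (-3, 3). Count: 2.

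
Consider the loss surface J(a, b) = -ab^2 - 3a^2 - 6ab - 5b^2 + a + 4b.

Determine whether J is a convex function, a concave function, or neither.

The term -ab^2 is cubic, so the Hessian is not constant.
∂²J/∂b² = -2a - 10, which takes both signs as a varies (negative for sufficiently large a). A diagonal entry of the Hessian changing sign means the Hessian is neither positive- nor negative-semidefinite on all of R^2.

neither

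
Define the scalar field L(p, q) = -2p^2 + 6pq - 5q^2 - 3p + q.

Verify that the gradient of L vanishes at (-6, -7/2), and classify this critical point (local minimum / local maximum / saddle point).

∇L = (-4p + 6q - 3, 6p - 10q + 1); substituting (-6, -7/2) gives ∇L = (0, 0), so (-6, -7/2) is indeed a critical point.
The Hessian of L is constant: H = [[-4, 6], [6, -10]].
det(H) = (-4)·(-10) − 6² = 4.
det(H) > 0 and tr(H) = -14 < 0, so H is negative definite and the point is a local maximum.

local maximum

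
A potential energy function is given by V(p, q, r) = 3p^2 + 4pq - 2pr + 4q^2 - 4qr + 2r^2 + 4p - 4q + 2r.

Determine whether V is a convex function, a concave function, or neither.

convex

V is quadratic, so its Hessian is the constant matrix H = [[6, 4, -2], [4, 8, -4], [-2, -4, 4]].
Leading principal minors: 6, 32, 64.
All positive ⇒ H ≻ 0 ⇒ convex.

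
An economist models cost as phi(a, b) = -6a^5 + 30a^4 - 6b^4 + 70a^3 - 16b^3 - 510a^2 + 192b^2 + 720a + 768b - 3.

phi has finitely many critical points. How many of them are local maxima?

4

phi separates as a function of a plus a function of b, so ∇phi=0 decouples.
∂phi/∂a = -30(a - 4)(a - 2)(a - 1)(a + 3) = 0 at a ∈ {-3, 1, 2, 4}; ∂phi/∂b = -24(b - 4)(b + 2)(b + 4) = 0 at b ∈ {-4, -2, 4}.
The Hessian is diagonal: diag(phi_aa, phi_bb). Second derivatives: phi_aa(-3)=4200, phi_aa(1)=-360, phi_aa(2)=300, phi_aa(4)=-1260; phi_bb(-4)=-384, phi_bb(-2)=288, phi_bb(4)=-1152.
Local maxima occur where both diagonal entries negative: (1, -4), (1, 4), (4, -4), (4, 4). Count: 4.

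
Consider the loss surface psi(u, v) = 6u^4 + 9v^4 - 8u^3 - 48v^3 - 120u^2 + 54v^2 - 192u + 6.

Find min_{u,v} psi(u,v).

-1739

psi(u,v) separates as P(u) + Q(v) + 6, so its minimum is min P + min Q + 6.
P'(u) = 24(u - 4)(u + 1)(u + 2) vanishes at u ∈ {-2, -1, 4}; Q'(v) = 36v(v - 3)(v - 1) vanishes at v ∈ {0, 1, 3}.
Local minima of P (where P''>0): P(-2)=64, P(4)=-1664. Local minima of Q: Q(0)=0, Q(3)=-81.
So the global minimum of psi is P(4) + Q(3) + 6 = -1664 − 81 + 6 = -1739, attained at (4, 3).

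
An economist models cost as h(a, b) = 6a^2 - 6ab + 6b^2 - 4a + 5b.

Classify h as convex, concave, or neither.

convex

h is quadratic, so its Hessian is the constant matrix H = [[12, -6], [-6, 12]].
det(H) = 108, tr(H) = 24.
det(H) > 0 and tr(H) > 0, so H is positive definite everywhere: convex.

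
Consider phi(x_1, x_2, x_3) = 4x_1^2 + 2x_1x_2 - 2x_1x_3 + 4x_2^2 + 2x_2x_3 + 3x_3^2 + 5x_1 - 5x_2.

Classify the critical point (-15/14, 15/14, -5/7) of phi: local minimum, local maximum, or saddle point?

local minimum

The Hessian is constant: H = [[8, 2, -2], [2, 8, 2], [-2, 2, 6]].
Leading principal minors: Δ₁ = 8, Δ₂ = 60, Δ₃ = 280.
All leading minors are positive, so H is positive definite: a local minimum.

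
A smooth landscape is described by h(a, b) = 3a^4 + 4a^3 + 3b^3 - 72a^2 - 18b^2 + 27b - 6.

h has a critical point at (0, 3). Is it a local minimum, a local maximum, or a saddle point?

The mixed partial ∂²h/∂a∂b is 0, so the Hessian at any point is diag(h_aa, h_bb) = diag(12(3a^2 + 2a - 12), 18(b - 2)).
At (0, 3): H = diag(-144, 18).
The eigenvalues have opposite signs, so H is indefinite: a saddle point.

saddle point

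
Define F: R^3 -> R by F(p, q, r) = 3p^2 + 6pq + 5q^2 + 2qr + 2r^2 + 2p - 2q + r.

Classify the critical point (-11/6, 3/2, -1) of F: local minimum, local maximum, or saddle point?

local minimum

The Hessian is constant: H = [[6, 6, 0], [6, 10, 2], [0, 2, 4]].
Leading principal minors: Δ₁ = 6, Δ₂ = 24, Δ₃ = 72.
All leading minors are positive, so H is positive definite: a local minimum.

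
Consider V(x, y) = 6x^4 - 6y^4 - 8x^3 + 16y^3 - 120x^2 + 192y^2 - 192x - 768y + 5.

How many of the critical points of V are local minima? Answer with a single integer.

V separates as a function of x plus a function of y, so ∇V=0 decouples.
∂V/∂x = 24(x - 4)(x + 1)(x + 2) = 0 at x ∈ {-2, -1, 4}; ∂V/∂y = -24(y - 4)(y - 2)(y + 4) = 0 at y ∈ {-4, 2, 4}.
The Hessian is diagonal: diag(V_xx, V_yy). Second derivatives: V_xx(-2)=144, V_xx(-1)=-120, V_xx(4)=720; V_yy(-4)=-1152, V_yy(2)=288, V_yy(4)=-384.
Local minima occur where both diagonal entries positive: (-2, 2), (4, 2). Count: 2.

2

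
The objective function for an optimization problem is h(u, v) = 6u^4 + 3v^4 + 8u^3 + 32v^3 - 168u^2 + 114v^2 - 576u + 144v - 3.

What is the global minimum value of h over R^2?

-3006

h(u,v) separates as P(u) + Q(v) − 3, so its minimum is min P + min Q − 3.
P'(u) = 24(u - 4)(u + 2)(u + 3) vanishes at u ∈ {-3, -2, 4}; Q'(v) = 12(v + 1)(v + 3)(v + 4) vanishes at v ∈ {-4, -3, -1}.
Local minima of P (where P''>0): P(-3)=486, P(4)=-2944. Local minima of Q: Q(-4)=-32, Q(-1)=-59.
So the global minimum of h is P(4) + Q(-1) − 3 = -2944 − 59 − 3 = -3006, attained at (4, -1).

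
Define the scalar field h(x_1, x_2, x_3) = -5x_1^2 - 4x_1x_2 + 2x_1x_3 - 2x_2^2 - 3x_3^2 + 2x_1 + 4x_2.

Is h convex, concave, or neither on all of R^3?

h is quadratic, so its Hessian is the constant matrix H = [[-10, -4, 2], [-4, -4, 0], [2, 0, -6]].
Leading principal minors: -10, 24, -128.
Signs alternate −, +, − ⇒ H ≺ 0 ⇒ concave.

concave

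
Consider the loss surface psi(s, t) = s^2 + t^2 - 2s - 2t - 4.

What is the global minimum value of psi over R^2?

-6

psi(s,t) separates as P(s) + Q(t) − 4, so its minimum is min P + min Q − 4.
P'(s) = 2s - 2 vanishes at s ∈ {1}; Q'(t) = 2(t - 1) vanishes at t ∈ {1}.
Local minima of P (where P''>0): P(1)=-1. Local minima of Q: Q(1)=-1.
So the global minimum of psi is P(1) + Q(1) − 4 = -1 − 1 − 4 = -6, attained at (1, 1).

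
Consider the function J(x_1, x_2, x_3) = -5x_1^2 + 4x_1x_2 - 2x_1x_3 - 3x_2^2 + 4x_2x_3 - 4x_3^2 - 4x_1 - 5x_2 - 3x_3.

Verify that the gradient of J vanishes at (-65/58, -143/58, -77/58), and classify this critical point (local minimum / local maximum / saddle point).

∇J = (-10x_1 + 4x_2 - 2x_3 - 4, 4x_1 - 6x_2 + 4x_3 - 5, -2x_1 + 4x_2 - 8x_3 - 3); substituting (-65/58, -143/58, -77/58) gives ∇J = (0, 0, 0), so (-65/58, -143/58, -77/58) is indeed a critical point.
The Hessian is constant: H = [[-10, 4, -2], [4, -6, 4], [-2, 4, -8]].
Leading principal minors: Δ₁ = -10, Δ₂ = 44, Δ₃ = -232.
The minors alternate sign starting negative (−, +, −), so H is negative definite: a local maximum.

local maximum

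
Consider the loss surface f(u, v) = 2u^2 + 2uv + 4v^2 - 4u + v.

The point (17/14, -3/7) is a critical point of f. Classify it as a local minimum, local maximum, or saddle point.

local minimum

The Hessian of f is constant: H = [[4, 2], [2, 8]].
det(H) = 4·8 − 2² = 28.
det(H) > 0 and tr(H) = 12 > 0, so H is positive definite and the point is a local minimum.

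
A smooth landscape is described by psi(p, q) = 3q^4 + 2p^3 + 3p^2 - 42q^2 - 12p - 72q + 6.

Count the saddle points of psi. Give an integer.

3

psi separates as a function of p plus a function of q, so ∇psi=0 decouples.
∂psi/∂p = 6(p - 1)(p + 2) = 0 at p ∈ {-2, 1}; ∂psi/∂q = 12(q - 3)(q + 1)(q + 2) = 0 at q ∈ {-2, -1, 3}.
The Hessian is diagonal: diag(psi_pp, psi_qq). Second derivatives: psi_pp(-2)=-18, psi_pp(1)=18; psi_qq(-2)=60, psi_qq(-1)=-48, psi_qq(3)=240.
Saddle points occur where the two diagonal entries have opposite signs: (-2, -2), (-2, 3), (1, -1). Count: 3.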